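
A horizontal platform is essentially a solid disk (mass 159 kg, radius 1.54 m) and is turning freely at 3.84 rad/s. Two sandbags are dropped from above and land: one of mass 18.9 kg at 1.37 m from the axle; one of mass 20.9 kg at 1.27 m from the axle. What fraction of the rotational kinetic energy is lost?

fraction ≈ 0.268

The added mass arrives with no angular momentum about the axle, and any external torque about the axle is negligible, so the system's angular momentum is conserved.
I_p = ½(159)(1.54)² = 188.5 kg·m².
Added inertia Σmr² = (18.9)(1.37)² + (20.9)(1.27)² = 69.18 kg·m²; I_f = 188.5 + 69.18 = 257.7 kg·m².
ω_f = I_p ω_i / I_f = (188.5)(3.84) / 257.7 = 2.809 rad/s.
KE_i = ½(188.5)(3.840 rad/s)² = 1390 J; KE_f = ½(257.7)(2.809)² = 1017 J.
Fraction lost = 0.2684.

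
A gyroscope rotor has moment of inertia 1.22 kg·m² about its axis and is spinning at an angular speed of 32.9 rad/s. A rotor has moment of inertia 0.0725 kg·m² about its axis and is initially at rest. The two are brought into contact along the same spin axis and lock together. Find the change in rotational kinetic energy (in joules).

The coupling torques are internal; angular momentum about the shared axis is conserved.
Taking A's sense as positive: L = (1.220)(32.9) = 40.14 kg·m²·rad/s.
Combined I = 1.220 + 0.07250 = 1.292 kg·m².
ω_f = L / I = 40.14 / 1.292 = 31.05 rad/s.
KE_i = ½ΣIω² = 660.3 J; KE_f = ½(1.292)(31.05)² = 623.2 J.

ΔKE ≈ -37.0 J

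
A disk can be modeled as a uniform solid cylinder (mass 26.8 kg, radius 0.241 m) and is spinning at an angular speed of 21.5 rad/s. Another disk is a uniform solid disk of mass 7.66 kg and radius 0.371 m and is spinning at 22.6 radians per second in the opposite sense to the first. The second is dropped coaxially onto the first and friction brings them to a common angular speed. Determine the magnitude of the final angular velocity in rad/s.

|ω_f| ≈ 3.69 rad/s

No external torque acts about the common axis, so total angular momentum is conserved.
Moments of inertia: I_A = ½(26.8)(0.241)² = 0.7783 kg·m²; I_B = ½(7.66)(0.371)² = 0.5272 kg·m².
Taking A's sense as positive: L = (0.7783)(21.5) − (0.5272)(22.6) = 4.819 kg·m²·rad/s.
Combined I = 0.7783 + 0.5272 = 1.305 kg·m².
ω_f = L / I = 4.819 / 1.305 = 3.692 rad/s.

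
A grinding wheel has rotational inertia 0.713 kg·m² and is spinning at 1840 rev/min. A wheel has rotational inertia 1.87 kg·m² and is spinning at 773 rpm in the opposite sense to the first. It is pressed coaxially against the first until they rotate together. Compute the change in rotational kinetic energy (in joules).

ΔKE ≈ -19300 J

The coupling torques are internal; angular momentum about the shared axis is conserved.
Taking A's sense as positive: L = (0.7130)(1840) − (1.870)(773) = -133.6 kg·m²·rpm.
Combined I = 0.7130 + 1.870 = 2.583 kg·m².
ω_f = L / I = -133.6 / 2.583 = -51.72 rpm.
KE_i = ½ΣIω² = 19360 J; KE_f = ½(2.583)(5.416)² = 37.88 J.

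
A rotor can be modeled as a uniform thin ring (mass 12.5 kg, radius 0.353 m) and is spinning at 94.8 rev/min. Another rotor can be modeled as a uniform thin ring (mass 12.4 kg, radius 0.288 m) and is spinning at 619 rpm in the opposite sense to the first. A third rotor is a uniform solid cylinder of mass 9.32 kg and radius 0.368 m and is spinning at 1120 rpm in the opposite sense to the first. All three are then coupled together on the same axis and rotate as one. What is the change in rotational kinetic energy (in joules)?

The coupling torques are internal; angular momentum about the shared axis is conserved.
Moments of inertia: I_A = (12.5)(0.353)² = 1.558 kg·m²; I_B = (12.4)(0.288)² = 1.029 kg·m²; I_C = ½(9.32)(0.368)² = 0.6311 kg·m².
Taking A's sense as positive: L = (1.558)(94.8) − (1.029)(619) − (0.6311)(1120) = -1196 kg·m²·rpm.
Combined I = 1.558 + 1.029 + 0.6311 = 3.217 kg·m².
ω_f = L / I = -1196 / 3.217 = -371.7 rpm.
KE_i = ½ΣIω² = 6578 J; KE_f = ½(3.217)(38.92)² = 2437 J.

ΔKE ≈ -4140 J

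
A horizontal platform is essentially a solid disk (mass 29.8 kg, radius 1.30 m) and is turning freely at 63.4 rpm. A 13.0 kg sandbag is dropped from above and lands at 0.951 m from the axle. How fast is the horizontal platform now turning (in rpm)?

No external torque acts about the axle; L_before = L_after.
I_p = ½(29.8)(1.30)² = 25.18 kg·m².
Added inertia Σmr² = (13.0)(0.951)² = 11.76 kg·m²; I_f = 25.18 + 11.76 = 36.94 kg·m².
ω_f = I_p ω_i / I_f = (25.18)(63.4) / 36.94 = 43.22 rpm.

ω_f ≈ 43.2 rpm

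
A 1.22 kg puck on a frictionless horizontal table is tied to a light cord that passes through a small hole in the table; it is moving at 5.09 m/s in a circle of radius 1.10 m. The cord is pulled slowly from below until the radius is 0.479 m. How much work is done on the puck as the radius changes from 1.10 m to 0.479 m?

W ≈ 67.5 J

The only horizontal force on the mass is along the cord (radial), so it exerts no torque about the hole and angular momentum m v r is conserved.
v₂ = v₁ r₁ / r₂ = (5.09)(1.10) / (0.479) = 11.69 m/s.
W = ΔKE = ½m(v₂² − v₁²) = 67.54 J.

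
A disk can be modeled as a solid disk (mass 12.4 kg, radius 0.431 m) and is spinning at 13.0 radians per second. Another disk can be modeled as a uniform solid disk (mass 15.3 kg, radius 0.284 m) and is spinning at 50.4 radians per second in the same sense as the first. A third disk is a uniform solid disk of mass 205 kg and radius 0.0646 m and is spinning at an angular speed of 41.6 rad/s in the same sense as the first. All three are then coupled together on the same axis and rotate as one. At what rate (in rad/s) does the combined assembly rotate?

No external torque acts about the common axis, so total angular momentum is conserved.
Moments of inertia: I_A = ½(12.4)(0.431)² = 1.152 kg·m²; I_B = ½(15.3)(0.284)² = 0.6170 kg·m²; I_C = ½(205)(0.0646)² = 0.4277 kg·m².
Taking A's sense as positive: L = (1.152)(13.0) + (0.6170)(50.4) + (0.4277)(41.6) = 63.86 kg·m²·rad/s.
Combined I = 1.152 + 0.6170 + 0.4277 = 2.196 kg·m².
ω_f = L / I = 63.86 / 2.196 = 29.08 rad/s.

|ω_f| ≈ 29.1 rad/s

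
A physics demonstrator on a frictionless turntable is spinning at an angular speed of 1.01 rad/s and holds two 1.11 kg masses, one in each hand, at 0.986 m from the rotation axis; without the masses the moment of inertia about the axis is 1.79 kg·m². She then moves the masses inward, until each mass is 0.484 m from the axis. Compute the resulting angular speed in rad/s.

ω₂ ≈ 1.73 rad/s

With no external torque about the axis, L is conserved: I₁ω₁ = I₂ω₂.
I₁ = 1.79 + 2(1.11)(0.986)² = 3.948 kg·m²; I₂ = 1.79 + 2(1.11)(0.484)² = 2.310 kg·m².
ω₂ = I₁ω₁ / I₂ = (3.948)(1.01 rad/s) / (2.310) = 1.726 rad/s.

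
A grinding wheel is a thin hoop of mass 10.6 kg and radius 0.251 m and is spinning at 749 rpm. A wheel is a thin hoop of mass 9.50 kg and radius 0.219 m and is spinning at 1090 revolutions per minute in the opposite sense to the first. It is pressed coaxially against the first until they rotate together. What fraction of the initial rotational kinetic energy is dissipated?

The coupling torques are internal; angular momentum about the shared axis is conserved.
Moments of inertia: I_A = (10.6)(0.251)² = 0.6678 kg·m²; I_B = (9.50)(0.219)² = 0.4556 kg·m².
Taking A's sense as positive: L = (0.6678)(749) − (0.4556)(1090) = 3.554 kg·m²·rpm.
Combined I = 0.6678 + 0.4556 = 1.123 kg·m².
ω_f = L / I = 3.554 / 1.123 = 3.163 rpm.
KE_i = ½ΣIω² = 5022 J; KE_f = ½(1.123)(0.3313)² = 0.06165 J.
Fraction dissipated = (KE_i − KE_f)/KE_i = 1.000.

fraction ≈ 1.00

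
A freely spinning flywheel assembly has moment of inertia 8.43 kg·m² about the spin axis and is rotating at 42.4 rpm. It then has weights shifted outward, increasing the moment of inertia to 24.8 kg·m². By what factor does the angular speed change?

No external torque acts about the spin axis, so angular momentum is conserved.
ω₂/ω₁ = I₁/I₂ = 8.430 / 24.80 = 0.3399.

ω₂/ω₁ ≈ 0.340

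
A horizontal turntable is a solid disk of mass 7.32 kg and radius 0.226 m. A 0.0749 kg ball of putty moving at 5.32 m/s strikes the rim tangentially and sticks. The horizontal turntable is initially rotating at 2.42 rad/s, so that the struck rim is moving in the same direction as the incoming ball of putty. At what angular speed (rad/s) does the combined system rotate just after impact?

About the axle the impulsive forces during the collision are internal, so angular momentum about that axis is conserved.
I_p = ½(7.32)(0.226)² = 0.1869 kg·m². Taking the sense of the ball of putty's angular momentum as positive, L_{ball} = m v R = (0.0749)(5.32)(0.226) = 0.09005 kg·m²/s.
L_i = +I_p ω_p + m v R = +(0.1869)(2.42) + 0.09005 = 0.5424 kg·m²/s.
After sticking, I_f = I_p + m R² = 0.1869 + (0.0749)(0.226)² = 0.1908 kg·m².
ω_f = L_i / I_f = 0.5424 / 0.1908 = 2.844 rad/s.

|ω_f| ≈ 2.84 rad/s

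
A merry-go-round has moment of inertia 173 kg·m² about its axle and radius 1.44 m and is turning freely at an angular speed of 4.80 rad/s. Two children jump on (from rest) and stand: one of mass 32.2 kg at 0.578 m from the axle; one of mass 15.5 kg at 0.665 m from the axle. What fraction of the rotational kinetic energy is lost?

fraction ≈ 0.0924

The added mass arrives with no angular momentum about the axle, and any external torque about the axle is negligible, so the system's angular momentum is conserved.
Added inertia Σmr² = (32.2)(0.578)² + (15.5)(0.665)² = 17.61 kg·m²; I_f = 173.0 + 17.61 = 190.6 kg·m².
ω_f = I_p ω_i / I_f = (173.0)(4.80) / 190.6 = 4.356 rad/s.
KE_i = ½(173.0)(4.800 rad/s)² = 1993 J; KE_f = ½(190.6)(4.356)² = 1809 J.
Fraction lost = 0.09240.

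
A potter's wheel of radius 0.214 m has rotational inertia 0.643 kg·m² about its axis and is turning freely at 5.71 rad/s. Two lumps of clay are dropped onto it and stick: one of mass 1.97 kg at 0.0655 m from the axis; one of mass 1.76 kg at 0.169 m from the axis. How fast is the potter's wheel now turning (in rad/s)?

No external torque acts about the axis; L_before = L_after.
Added inertia Σmr² = (1.97)(0.0655)² + (1.76)(0.169)² = 0.05872 kg·m²; I_f = 0.6430 + 0.05872 = 0.7017 kg·m².
ω_f = I_p ω_i / I_f = (0.6430)(5.71) / 0.7017 = 5.232 rad/s.

ω_f ≈ 5.23 rad/s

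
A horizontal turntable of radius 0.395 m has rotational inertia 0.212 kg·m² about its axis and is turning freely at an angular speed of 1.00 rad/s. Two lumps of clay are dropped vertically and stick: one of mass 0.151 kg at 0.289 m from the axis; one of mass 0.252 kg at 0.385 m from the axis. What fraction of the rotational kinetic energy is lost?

fraction ≈ 0.191

No external torque acts about the axis; L_before = L_after.
Added inertia Σmr² = (0.151)(0.289)² + (0.252)(0.385)² = 0.04996 kg·m²; I_f = 0.2120 + 0.04996 = 0.2620 kg·m².
ω_f = I_p ω_i / I_f = (0.2120)(1.00) / 0.2620 = 0.8093 rad/s.
KE_i = ½(0.2120)(1.000 rad/s)² = 0.1060 J; KE_f = ½(0.2620)(0.8093)² = 0.08578 J.
Fraction lost = 0.1907.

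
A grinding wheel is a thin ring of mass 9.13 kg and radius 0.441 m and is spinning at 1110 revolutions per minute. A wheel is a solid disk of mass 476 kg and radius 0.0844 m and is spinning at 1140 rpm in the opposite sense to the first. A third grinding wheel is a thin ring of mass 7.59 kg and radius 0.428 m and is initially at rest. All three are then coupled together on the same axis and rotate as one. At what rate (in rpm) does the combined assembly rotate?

The coupling torques are internal; angular momentum about the shared axis is conserved.
Moments of inertia: I_A = (9.13)(0.441)² = 1.776 kg·m²; I_B = ½(476)(0.0844)² = 1.695 kg·m²; I_C = (7.59)(0.428)² = 1.390 kg·m².
Taking A's sense as positive: L = (1.776)(1110) − (1.695)(1140) = 38.22 kg·m²·rpm.
Combined I = 1.776 + 1.695 + 1.390 = 4.861 kg·m².
ω_f = L / I = 38.22 / 4.861 = 7.862 rpm.

|ω_f| ≈ 7.86 rpm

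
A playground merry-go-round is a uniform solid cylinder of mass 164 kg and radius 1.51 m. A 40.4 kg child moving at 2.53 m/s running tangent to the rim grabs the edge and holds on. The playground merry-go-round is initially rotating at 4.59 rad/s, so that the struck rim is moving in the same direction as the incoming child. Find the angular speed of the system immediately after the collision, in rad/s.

The axle reaction passes through the axle and exerts no torque about it; angular momentum about the axle is conserved through the impact.
I_p = ½(164)(1.51)² = 187.0 kg·m². Taking the sense of the child's angular momentum as positive, L_{child} = m v R = (40.4)(2.53)(1.51) = 154.3 kg·m²/s.
L_i = +I_p ω_p + m v R = +(187.0)(4.59) + 154.3 = 1013 kg·m²/s.
After sticking, I_f = I_p + m R² = 187.0 + (40.4)(1.51)² = 279.1 kg·m².
ω_f = L_i / I_f = 1013 / 279.1 = 3.628 rad/s.

|ω_f| ≈ 3.63 rad/s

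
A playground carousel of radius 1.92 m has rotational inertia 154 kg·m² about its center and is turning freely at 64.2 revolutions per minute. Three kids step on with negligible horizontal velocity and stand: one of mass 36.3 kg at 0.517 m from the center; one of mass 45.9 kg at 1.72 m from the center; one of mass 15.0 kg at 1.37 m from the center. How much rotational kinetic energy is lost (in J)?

The added mass arrives with no angular momentum about the center, and any external torque about the center is negligible, so the system's angular momentum is conserved.
Added inertia Σmr² = (36.3)(0.517)² + (45.9)(1.72)² + (15.0)(1.37)² = 173.6 kg·m²; I_f = 154.0 + 173.6 = 327.6 kg·m².
ω_f = I_p ω_i / I_f = (154.0)(64.2) / 327.6 = 30.18 rpm.
KE_i = ½(154.0)(6.723 rad/s)² = 3480 J; KE_f = ½(327.6)(3.160)² = 1636 J.

energy lost ≈ 1840 J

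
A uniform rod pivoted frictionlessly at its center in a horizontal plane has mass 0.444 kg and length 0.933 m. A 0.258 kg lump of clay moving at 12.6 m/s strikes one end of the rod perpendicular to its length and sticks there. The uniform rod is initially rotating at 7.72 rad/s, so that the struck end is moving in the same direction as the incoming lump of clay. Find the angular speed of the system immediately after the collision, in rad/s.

|ω_f| ≈ 20.0 rad/s

About the pivot the impulsive forces during the collision are internal, so angular momentum about that axis is conserved.
I_p = (1/12)(0.444)(0.933)² = 0.03221 kg·m². Taking the sense of the lump of clay's angular momentum as positive, L_{lump} = m v R = (0.258)(12.6)(0.933/2) = 1.516 kg·m²/s.
L_i = +I_p ω_p + m v R = +(0.03221)(7.72) + 1.516 = 1.765 kg·m²/s.
After sticking, I_f = I_p + m R² = 0.03221 + (0.258)(0.933/2)² = 0.08835 kg·m².
ω_f = L_i / I_f = 1.765 / 0.08835 = 19.98 rad/s.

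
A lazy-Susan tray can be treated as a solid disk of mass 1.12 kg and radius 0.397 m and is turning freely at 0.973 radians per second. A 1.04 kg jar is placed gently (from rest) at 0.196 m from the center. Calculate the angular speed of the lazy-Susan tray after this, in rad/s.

ω_f ≈ 0.670 rad/s

The added mass arrives with no angular momentum about the center, and any external torque about the center is negligible, so the system's angular momentum is conserved.
I_p = ½(1.12)(0.397)² = 0.08826 kg·m².
Added inertia Σmr² = (1.04)(0.196)² = 0.03995 kg·m²; I_f = 0.08826 + 0.03995 = 0.1282 kg·m².
ω_f = I_p ω_i / I_f = (0.08826)(0.973) / 0.1282 = 0.6698 rad/s.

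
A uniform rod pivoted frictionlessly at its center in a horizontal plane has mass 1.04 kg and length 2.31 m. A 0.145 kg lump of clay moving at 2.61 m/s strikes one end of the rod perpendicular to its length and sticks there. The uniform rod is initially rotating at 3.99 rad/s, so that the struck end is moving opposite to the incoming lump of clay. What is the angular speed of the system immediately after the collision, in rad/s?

About the pivot the impulsive forces during the collision are internal, so angular momentum about that axis is conserved.
I_p = (1/12)(1.04)(2.31)² = 0.4625 kg·m². Taking the sense of the lump of clay's angular momentum as positive, L_{lump} = m v R = (0.145)(2.61)(2.31/2) = 0.4371 kg·m²/s.
L_i = −I_p ω_p + m v R = −(0.4625)(3.99) + 0.4371 = -1.408 kg·m²/s.
After sticking, I_f = I_p + m R² = 0.4625 + (0.145)(2.31/2)² = 0.6559 kg·m².
ω_f = L_i / I_f = -1.408 / 0.6559 = -2.147 rad/s.

|ω_f| ≈ 2.15 rad/s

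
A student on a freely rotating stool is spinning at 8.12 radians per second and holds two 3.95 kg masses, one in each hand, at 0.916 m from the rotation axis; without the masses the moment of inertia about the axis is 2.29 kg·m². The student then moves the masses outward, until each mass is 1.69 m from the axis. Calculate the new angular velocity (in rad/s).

Angular momentum about the spin axis is conserved since the torque about it is zero.
I₁ = 2.29 + 2(3.95)(0.916)² = 8.919 kg·m²; I₂ = 2.29 + 2(3.95)(1.69)² = 24.85 kg·m².
ω₂ = I₁ω₁ / I₂ = (8.919)(8.12 rad/s) / (24.85) = 2.914 rad/s.

ω₂ ≈ 2.91 rad/s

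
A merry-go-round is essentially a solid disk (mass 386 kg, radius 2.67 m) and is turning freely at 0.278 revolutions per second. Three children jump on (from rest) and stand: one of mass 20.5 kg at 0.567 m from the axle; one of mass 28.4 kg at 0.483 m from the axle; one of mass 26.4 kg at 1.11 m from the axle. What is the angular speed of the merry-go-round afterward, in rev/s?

ω_f ≈ 0.269 rev/s

The added mass arrives with no angular momentum about the axle, and any external torque about the axle is negligible, so the system's angular momentum is conserved.
I_p = ½(386)(2.67)² = 1376 kg·m².
Added inertia Σmr² = (20.5)(0.567)² + (28.4)(0.483)² + (26.4)(1.11)² = 45.74 kg·m²; I_f = 1376 + 45.74 = 1422 kg·m².
ω_f = I_p ω_i / I_f = (1376)(0.278) / 1422 = 0.2691 rev/s.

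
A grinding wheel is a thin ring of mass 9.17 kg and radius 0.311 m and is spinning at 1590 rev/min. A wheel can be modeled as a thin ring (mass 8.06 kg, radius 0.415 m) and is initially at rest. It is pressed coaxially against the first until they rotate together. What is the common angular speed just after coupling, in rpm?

|ω_f| ≈ 620 rpm

No external torque acts about the common axis, so total angular momentum is conserved.
Moments of inertia: I_A = (9.17)(0.311)² = 0.8869 kg·m²; I_B = (8.06)(0.415)² = 1.388 kg·m².
Taking A's sense as positive: L = (0.8869)(1590) = 1410 kg·m²·rpm.
Combined I = 0.8869 + 1.388 = 2.275 kg·m².
ω_f = L / I = 1410 / 2.275 = 619.9 rpm.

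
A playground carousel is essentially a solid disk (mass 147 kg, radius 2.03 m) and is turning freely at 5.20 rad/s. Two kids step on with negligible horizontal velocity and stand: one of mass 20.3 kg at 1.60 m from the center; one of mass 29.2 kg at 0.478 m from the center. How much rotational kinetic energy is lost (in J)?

energy lost ≈ 664 J

The added mass arrives with no angular momentum about the center, and any external torque about the center is negligible, so the system's angular momentum is conserved.
I_p = ½(147)(2.03)² = 302.9 kg·m².
Added inertia Σmr² = (20.3)(1.60)² + (29.2)(0.478)² = 58.64 kg·m²; I_f = 302.9 + 58.64 = 361.5 kg·m².
ω_f = I_p ω_i / I_f = (302.9)(5.20) / 361.5 = 4.357 rad/s.
KE_i = ½(302.9)(5.200 rad/s)² = 4095 J; KE_f = ½(361.5)(4.357)² = 3431 J.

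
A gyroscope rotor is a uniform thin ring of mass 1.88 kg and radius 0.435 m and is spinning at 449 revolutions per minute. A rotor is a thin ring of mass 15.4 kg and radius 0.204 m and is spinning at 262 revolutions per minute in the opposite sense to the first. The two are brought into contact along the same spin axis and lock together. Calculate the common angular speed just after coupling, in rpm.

|ω_f| ≈ 8.21 rpm

The coupling torques are internal; angular momentum about the shared axis is conserved.
Moments of inertia: I_A = (1.88)(0.435)² = 0.3557 kg·m²; I_B = (15.4)(0.204)² = 0.6409 kg·m².
Taking A's sense as positive: L = (0.3557)(449) − (0.6409)(262) = -8.184 kg·m²·rpm.
Combined I = 0.3557 + 0.6409 = 0.9966 kg·m².
ω_f = L / I = -8.184 / 0.9966 = -8.211 rpm.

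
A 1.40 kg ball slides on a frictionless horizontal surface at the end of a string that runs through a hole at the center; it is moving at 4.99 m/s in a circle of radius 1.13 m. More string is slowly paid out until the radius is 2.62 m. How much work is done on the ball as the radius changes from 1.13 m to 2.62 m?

Central (radial) force ⇒ zero torque about the center ⇒ m v r is constant.
v₂ = v₁ r₁ / r₂ = (4.99)(1.13) / (2.62) = 2.152 m/s.
W = ΔKE = ½m(v₂² − v₁²) = -14.19 J.

W ≈ -14.2 J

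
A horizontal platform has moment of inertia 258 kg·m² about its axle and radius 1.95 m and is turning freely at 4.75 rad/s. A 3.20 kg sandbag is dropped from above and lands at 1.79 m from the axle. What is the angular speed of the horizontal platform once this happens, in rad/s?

ω_f ≈ 4.57 rad/s

No external torque acts about the axle; L_before = L_after.
Added inertia Σmr² = (3.20)(1.79)² = 10.25 kg·m²; I_f = 258.0 + 10.25 = 268.3 kg·m².
ω_f = I_p ω_i / I_f = (258.0)(4.75) / 268.3 = 4.568 rad/s.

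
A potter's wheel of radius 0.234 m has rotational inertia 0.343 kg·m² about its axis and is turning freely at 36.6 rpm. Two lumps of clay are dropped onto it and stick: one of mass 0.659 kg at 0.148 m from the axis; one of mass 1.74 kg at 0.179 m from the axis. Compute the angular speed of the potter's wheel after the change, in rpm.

ω_f ≈ 30.4 rpm

No external torque acts about the axis; L_before = L_after.
Added inertia Σmr² = (0.659)(0.148)² + (1.74)(0.179)² = 0.07019 kg·m²; I_f = 0.3430 + 0.07019 = 0.4132 kg·m².
ω_f = I_p ω_i / I_f = (0.3430)(36.6) / 0.4132 = 30.38 rpm.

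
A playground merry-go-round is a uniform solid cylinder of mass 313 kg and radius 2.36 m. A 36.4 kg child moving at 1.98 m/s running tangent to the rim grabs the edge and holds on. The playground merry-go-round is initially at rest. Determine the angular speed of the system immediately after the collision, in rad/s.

|ω_f| ≈ 0.158 rad/s

About the axle the impulsive forces during the collision are internal, so angular momentum about that axis is conserved.
I_p = ½(313)(2.36)² = 871.6 kg·m². Taking the sense of the child's angular momentum as positive, L_{child} = m v R = (36.4)(1.98)(2.36) = 170.1 kg·m²/s.
L_i = 0 + 170.1 = 170.1 kg·m²/s.
After sticking, I_f = I_p + m R² = 871.6 + (36.4)(2.36)² = 1074 kg·m².
ω_f = L_i / I_f = 170.1 / 1074 = 0.1583 rad/s.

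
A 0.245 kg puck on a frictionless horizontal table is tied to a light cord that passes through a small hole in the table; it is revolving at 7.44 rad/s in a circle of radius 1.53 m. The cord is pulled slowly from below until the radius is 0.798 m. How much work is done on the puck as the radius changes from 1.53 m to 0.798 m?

The constraining force is radial, so m r² ω about the center is conserved.
ω₂ = ω₁ (r₁/r₂)² = (7.44)(1.53/0.798)² = 27.35 rad/s.
W = ΔKE = ½m(v₂² − v₁²) = 42.48 J.

W ≈ 42.5 J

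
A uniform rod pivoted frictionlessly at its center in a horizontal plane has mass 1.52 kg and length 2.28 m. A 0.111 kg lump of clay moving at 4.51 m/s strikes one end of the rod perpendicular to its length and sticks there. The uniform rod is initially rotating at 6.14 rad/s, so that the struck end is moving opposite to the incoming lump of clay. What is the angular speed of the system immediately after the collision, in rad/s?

|ω_f| ≈ 4.33 rad/s

About the pivot the impulsive forces during the collision are internal, so angular momentum about that axis is conserved.
I_p = (1/12)(1.52)(2.28)² = 0.6585 kg·m². Taking the sense of the lump of clay's angular momentum as positive, L_{lump} = m v R = (0.111)(4.51)(2.28/2) = 0.5707 kg·m²/s.
L_i = −I_p ω_p + m v R = −(0.6585)(6.14) + 0.5707 = -3.472 kg·m²/s.
After sticking, I_f = I_p + m R² = 0.6585 + (0.111)(2.28/2)² = 0.8027 kg·m².
ω_f = L_i / I_f = -3.472 / 0.8027 = -4.326 rad/s.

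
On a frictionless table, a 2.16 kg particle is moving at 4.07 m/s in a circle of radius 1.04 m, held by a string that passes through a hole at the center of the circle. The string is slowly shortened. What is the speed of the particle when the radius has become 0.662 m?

v₂ ≈ 6.39 m/s

Central (radial) force ⇒ zero torque about the center ⇒ m v r is constant.
v₂ = v₁ r₁ / r₂ = (4.07)(1.04) / (0.662) = 6.394 m/s.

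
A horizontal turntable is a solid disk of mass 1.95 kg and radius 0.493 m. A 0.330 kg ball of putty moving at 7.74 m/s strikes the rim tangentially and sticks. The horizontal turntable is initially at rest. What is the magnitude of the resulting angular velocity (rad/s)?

The axle reaction passes through the axle and exerts no torque about it; angular momentum about the axle is conserved through the impact.
I_p = ½(1.95)(0.493)² = 0.2370 kg·m². Taking the sense of the ball of putty's angular momentum as positive, L_{ball} = m v R = (0.330)(7.74)(0.493) = 1.259 kg·m²/s.
L_i = 0 + 1.259 = 1.259 kg·m²/s.
After sticking, I_f = I_p + m R² = 0.2370 + (0.330)(0.493)² = 0.3172 kg·m².
ω_f = L_i / I_f = 1.259 / 0.3172 = 3.970 rad/s.

|ω_f| ≈ 3.97 rad/s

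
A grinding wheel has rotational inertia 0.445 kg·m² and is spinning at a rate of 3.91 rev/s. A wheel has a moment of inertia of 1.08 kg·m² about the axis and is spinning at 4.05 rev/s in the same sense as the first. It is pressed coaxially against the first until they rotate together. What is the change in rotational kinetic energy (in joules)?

ΔKE ≈ -0.122 J

The coupling torques are internal; angular momentum about the shared axis is conserved.
Taking A's sense as positive: L = (0.4450)(3.91) + (1.080)(4.05) = 6.114 kg·m²·rev/s.
Combined I = 0.4450 + 1.080 = 1.525 kg·m².
ω_f = L / I = 6.114 / 1.525 = 4.009 rev/s.
KE_i = ½ΣIω² = 484.0 J; KE_f = ½(1.525)(25.19)² = 483.8 J.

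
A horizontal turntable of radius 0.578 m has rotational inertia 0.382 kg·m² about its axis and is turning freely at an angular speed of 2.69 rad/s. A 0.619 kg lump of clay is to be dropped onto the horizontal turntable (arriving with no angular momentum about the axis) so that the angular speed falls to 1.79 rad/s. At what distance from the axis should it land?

The added mass arrives with no angular momentum about the axis, and any external torque about the axis is negligible, so the system's angular momentum is conserved.
I_p ω_i = (I_p + m r²) ω_f ⇒ m r² = I_p(ω_i/ω_f − 1) = 0.3820(2.69/1.79 − 1) = 0.1921 kg·m².
r = √(0.1921/0.619) = 0.5570 m.

r ≈ 0.557 m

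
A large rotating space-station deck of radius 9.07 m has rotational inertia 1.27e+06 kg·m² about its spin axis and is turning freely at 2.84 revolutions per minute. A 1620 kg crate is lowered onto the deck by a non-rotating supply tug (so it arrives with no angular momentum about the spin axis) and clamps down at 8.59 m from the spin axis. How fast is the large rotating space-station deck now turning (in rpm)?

No external torque acts about the spin axis; L_before = L_after.
Added inertia Σmr² = (1620)(8.59)² = 1.195e+05 kg·m²; I_f = 1.270e+06 + 1.195e+05 = 1.390e+06 kg·m².
ω_f = I_p ω_i / I_f = (1.270e+06)(2.84) / 1.390e+06 = 2.596 rpm.

ω_f ≈ 2.60 rpm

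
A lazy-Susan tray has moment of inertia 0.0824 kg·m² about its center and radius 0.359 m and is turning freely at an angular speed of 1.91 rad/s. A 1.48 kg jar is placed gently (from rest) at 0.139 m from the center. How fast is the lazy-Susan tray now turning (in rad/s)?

ω_f ≈ 1.42 rad/s

The added mass arrives with no angular momentum about the center, and any external torque about the center is negligible, so the system's angular momentum is conserved.
Added inertia Σmr² = (1.48)(0.139)² = 0.02860 kg·m²; I_f = 0.08240 + 0.02860 = 0.1110 kg·m².
ω_f = I_p ω_i / I_f = (0.08240)(1.91) / 0.1110 = 1.418 rad/s.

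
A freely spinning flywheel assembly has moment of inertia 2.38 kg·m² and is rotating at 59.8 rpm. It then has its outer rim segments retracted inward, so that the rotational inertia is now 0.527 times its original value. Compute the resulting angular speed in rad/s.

With no external torque about the axis, L is conserved: I₁ω₁ = I₂ω₂.
I₂ = 0.527 × 2.38 = 1.254 kg·m².
ω₂ = I₁ω₁ / I₂ = (2.380)(59.8 rpm) / (1.254) = 113.5 rpm = 11.88 rad/s.

ω₂ ≈ 11.9 rad/s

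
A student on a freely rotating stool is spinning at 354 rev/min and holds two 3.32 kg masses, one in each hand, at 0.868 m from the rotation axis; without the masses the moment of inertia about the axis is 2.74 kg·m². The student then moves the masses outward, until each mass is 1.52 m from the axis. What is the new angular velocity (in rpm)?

Angular momentum about the spin axis is conserved since the torque about it is zero.
I₁ = 2.74 + 2(3.32)(0.868)² = 7.743 kg·m²; I₂ = 2.74 + 2(3.32)(1.52)² = 18.08 kg·m².
ω₂ = I₁ω₁ / I₂ = (7.743)(354 rpm) / (18.08) = 151.6 rpm.

ω₂ ≈ 152 rpm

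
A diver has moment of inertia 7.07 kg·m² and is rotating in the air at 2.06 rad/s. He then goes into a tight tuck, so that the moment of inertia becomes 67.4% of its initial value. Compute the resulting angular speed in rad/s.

Angular momentum about the spin axis is conserved since the torque about it is zero.
I₂ = 0.674 × 7.07 = 4.765 kg·m².
ω₂ = I₁ω₁ / I₂ = (7.070)(2.06 rad/s) / (4.765) = 3.056 rad/s.

ω₂ ≈ 3.06 rad/s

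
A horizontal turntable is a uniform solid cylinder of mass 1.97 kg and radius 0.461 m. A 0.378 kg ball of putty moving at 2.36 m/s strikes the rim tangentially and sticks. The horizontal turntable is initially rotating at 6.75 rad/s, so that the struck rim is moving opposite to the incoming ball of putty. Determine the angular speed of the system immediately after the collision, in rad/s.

The axle reaction passes through the axle and exerts no torque about it; angular momentum about the axle is conserved through the impact.
I_p = ½(1.97)(0.461)² = 0.2093 kg·m². Taking the sense of the ball of putty's angular momentum as positive, L_{ball} = m v R = (0.378)(2.36)(0.461) = 0.4112 kg·m²/s.
L_i = −I_p ω_p + m v R = −(0.2093)(6.75) + 0.4112 = -1.002 kg·m²/s.
After sticking, I_f = I_p + m R² = 0.2093 + (0.378)(0.461)² = 0.2897 kg·m².
ω_f = L_i / I_f = -1.002 / 0.2897 = -3.458 rad/s.

|ω_f| ≈ 3.46 rad/s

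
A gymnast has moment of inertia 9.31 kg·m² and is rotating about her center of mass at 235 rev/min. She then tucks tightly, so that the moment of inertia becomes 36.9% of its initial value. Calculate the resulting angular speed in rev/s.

With no external torque about the axis, L is conserved: I₁ω₁ = I₂ω₂.
I₂ = 0.369 × 9.31 = 3.435 kg·m².
ω₂ = I₁ω₁ / I₂ = (9.310)(235 rpm) / (3.435) = 636.9 rpm = 10.61 rev/s.

ω₂ ≈ 10.6 rev/s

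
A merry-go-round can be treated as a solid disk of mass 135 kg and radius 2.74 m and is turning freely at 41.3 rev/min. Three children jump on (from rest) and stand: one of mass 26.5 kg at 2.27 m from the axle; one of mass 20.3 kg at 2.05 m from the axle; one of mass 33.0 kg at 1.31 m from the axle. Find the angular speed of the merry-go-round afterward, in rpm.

ω_f ≈ 26.7 rpm

No external torque acts about the axle; L_before = L_after.
I_p = ½(135)(2.74)² = 506.8 kg·m².
Added inertia Σmr² = (26.5)(2.27)² + (20.3)(2.05)² + (33.0)(1.31)² = 278.5 kg·m²; I_f = 506.8 + 278.5 = 785.3 kg·m².
ω_f = I_p ω_i / I_f = (506.8)(41.3) / 785.3 = 26.65 rpm.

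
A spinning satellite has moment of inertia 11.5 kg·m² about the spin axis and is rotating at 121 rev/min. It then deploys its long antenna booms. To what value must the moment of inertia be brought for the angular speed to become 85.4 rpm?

I₂ ≈ 16.3 kg·m²

Angular momentum about the spin axis is conserved since the torque about it is zero.
I₂ = I₁ω₁ / ω₂ = (11.5)(121) / (85.4) = 16.29 kg·m².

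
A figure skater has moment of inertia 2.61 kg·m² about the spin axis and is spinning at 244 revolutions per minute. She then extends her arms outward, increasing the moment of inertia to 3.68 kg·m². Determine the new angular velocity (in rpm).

ω₂ ≈ 173 rpm

With no external torque about the axis, L is conserved: I₁ω₁ = I₂ω₂.
ω₂ = I₁ω₁ / I₂ = (2.610)(244 rpm) / (3.680) = 173.1 rpm.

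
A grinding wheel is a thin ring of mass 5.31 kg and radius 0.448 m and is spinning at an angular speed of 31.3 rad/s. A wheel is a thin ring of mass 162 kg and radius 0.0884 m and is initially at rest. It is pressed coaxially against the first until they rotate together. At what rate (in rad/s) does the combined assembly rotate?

No external torque acts about the common axis, so total angular momentum is conserved.
Moments of inertia: I_A = (5.31)(0.448)² = 1.066 kg·m²; I_B = (162)(0.0884)² = 1.266 kg·m².
Taking A's sense as positive: L = (1.066)(31.3) = 33.36 kg·m²·rad/s.
Combined I = 1.066 + 1.266 = 2.332 kg·m².
ω_f = L / I = 33.36 / 2.332 = 14.31 rad/s.

|ω_f| ≈ 14.3 rad/s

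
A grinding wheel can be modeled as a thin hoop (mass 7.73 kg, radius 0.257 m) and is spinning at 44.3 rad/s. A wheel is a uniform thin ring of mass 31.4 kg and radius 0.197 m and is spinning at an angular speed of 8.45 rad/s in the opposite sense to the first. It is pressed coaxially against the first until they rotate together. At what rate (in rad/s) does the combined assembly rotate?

No external torque acts about the common axis, so total angular momentum is conserved.
Moments of inertia: I_A = (7.73)(0.257)² = 0.5106 kg·m²; I_B = (31.4)(0.197)² = 1.219 kg·m².
Taking A's sense as positive: L = (0.5106)(44.3) − (1.219)(8.45) = 12.32 kg·m²·rad/s.
Combined I = 0.5106 + 1.219 = 1.729 kg·m².
ω_f = L / I = 12.32 / 1.729 = 7.125 rad/s.

|ω_f| ≈ 7.13 rad/s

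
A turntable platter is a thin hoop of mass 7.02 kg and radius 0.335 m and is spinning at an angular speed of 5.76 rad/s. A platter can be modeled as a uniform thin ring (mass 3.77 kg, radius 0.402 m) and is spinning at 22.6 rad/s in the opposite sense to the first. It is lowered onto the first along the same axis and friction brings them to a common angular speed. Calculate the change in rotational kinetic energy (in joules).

No external torque acts about the common axis, so total angular momentum is conserved.
Moments of inertia: I_A = (7.02)(0.335)² = 0.7878 kg·m²; I_B = (3.77)(0.402)² = 0.6092 kg·m².
Taking A's sense as positive: L = (0.7878)(5.76) − (0.6092)(22.6) = -9.231 kg·m²·rad/s.
Combined I = 0.7878 + 0.6092 = 1.397 kg·m².
ω_f = L / I = -9.231 / 1.397 = -6.608 rad/s.
KE_i = ½ΣIω² = 168.7 J; KE_f = ½(1.397)(6.608)² = 30.50 J.

ΔKE ≈ -138 J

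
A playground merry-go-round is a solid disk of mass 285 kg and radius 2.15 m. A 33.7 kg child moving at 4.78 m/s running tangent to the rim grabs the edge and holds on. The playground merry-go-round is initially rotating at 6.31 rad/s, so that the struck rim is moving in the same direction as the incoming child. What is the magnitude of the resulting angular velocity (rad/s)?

About the axle the impulsive forces during the collision are internal, so angular momentum about that axis is conserved.
I_p = ½(285)(2.15)² = 658.7 kg·m². Taking the sense of the child's angular momentum as positive, L_{child} = m v R = (33.7)(4.78)(2.15) = 346.3 kg·m²/s.
L_i = +I_p ω_p + m v R = +(658.7)(6.31) + 346.3 = 4503 kg·m²/s.
After sticking, I_f = I_p + m R² = 658.7 + (33.7)(2.15)² = 814.5 kg·m².
ω_f = L_i / I_f = 4503 / 814.5 = 5.528 rad/s.

|ω_f| ≈ 5.53 rad/s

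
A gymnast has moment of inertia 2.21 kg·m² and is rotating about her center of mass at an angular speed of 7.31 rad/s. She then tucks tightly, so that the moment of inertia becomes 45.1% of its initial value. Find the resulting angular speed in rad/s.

ω₂ ≈ 16.2 rad/s

Angular momentum about the spin axis is conserved since the torque about it is zero.
I₂ = 0.451 × 2.21 = 0.9967 kg·m².
ω₂ = I₁ω₁ / I₂ = (2.210)(7.31 rad/s) / (0.9967) = 16.21 rad/s.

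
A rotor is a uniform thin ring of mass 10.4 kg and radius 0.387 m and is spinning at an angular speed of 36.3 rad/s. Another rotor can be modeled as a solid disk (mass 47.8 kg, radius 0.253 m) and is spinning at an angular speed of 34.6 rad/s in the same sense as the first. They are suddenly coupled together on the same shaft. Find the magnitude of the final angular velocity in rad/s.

No external torque acts about the common axis, so total angular momentum is conserved.
Moments of inertia: I_A = (10.4)(0.387)² = 1.558 kg·m²; I_B = ½(47.8)(0.253)² = 1.530 kg·m².
Taking A's sense as positive: L = (1.558)(36.3) + (1.530)(34.6) = 109.5 kg·m²·rad/s.
Combined I = 1.558 + 1.530 = 3.087 kg·m².
ω_f = L / I = 109.5 / 3.087 = 35.46 rad/s.

|ω_f| ≈ 35.5 rad/s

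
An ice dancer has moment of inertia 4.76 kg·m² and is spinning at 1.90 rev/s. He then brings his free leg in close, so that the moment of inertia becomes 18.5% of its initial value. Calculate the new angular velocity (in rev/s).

ω₂ ≈ 10.3 rev/s

Angular momentum about the spin axis is conserved since the torque about it is zero.
I₂ = 0.185 × 4.76 = 0.8806 kg·m².
ω₂ = I₁ω₁ / I₂ = (4.760)(1.90 rev/s) / (0.8806) = 10.27 rev/s.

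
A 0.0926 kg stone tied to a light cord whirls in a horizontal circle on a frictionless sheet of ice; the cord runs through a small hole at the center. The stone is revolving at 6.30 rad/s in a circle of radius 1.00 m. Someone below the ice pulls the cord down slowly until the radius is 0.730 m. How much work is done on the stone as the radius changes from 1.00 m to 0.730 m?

W ≈ 1.61 J

The constraining force is radial, so m r² ω about the center is conserved.
ω₂ = ω₁ (r₁/r₂)² = (6.30)(1.00/0.730)² = 11.82 rad/s.
W = ΔKE = ½m(v₂² − v₁²) = 1.611 J.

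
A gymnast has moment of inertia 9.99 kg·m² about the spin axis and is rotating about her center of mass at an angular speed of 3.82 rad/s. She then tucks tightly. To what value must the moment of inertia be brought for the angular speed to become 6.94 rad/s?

With no external torque about the axis, L is conserved: I₁ω₁ = I₂ω₂.
I₂ = I₁ω₁ / ω₂ = (9.99)(3.82) / (6.94) = 5.499 kg·m².

I₂ ≈ 5.50 kg·m²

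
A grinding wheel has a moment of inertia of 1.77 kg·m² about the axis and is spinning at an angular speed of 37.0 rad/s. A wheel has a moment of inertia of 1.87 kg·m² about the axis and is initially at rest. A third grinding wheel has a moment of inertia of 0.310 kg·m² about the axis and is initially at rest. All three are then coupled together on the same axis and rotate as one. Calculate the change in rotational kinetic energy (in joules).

The coupling torques are internal; angular momentum about the shared axis is conserved.
Taking A's sense as positive: L = (1.770)(37.0) = 65.49 kg·m²·rad/s.
Combined I = 1.770 + 1.870 + 0.3100 = 3.950 kg·m².
ω_f = L / I = 65.49 / 3.950 = 16.58 rad/s.
KE_i = ½ΣIω² = 1212 J; KE_f = ½(3.950)(16.58)² = 542.9 J.

ΔKE ≈ -669 J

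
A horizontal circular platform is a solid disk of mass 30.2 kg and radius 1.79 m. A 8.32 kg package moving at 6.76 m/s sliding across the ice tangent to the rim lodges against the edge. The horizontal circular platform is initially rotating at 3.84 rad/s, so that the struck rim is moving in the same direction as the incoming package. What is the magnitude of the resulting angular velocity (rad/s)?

|ω_f| ≈ 3.82 rad/s

The axle reaction passes through the central axle and exerts no torque about it; angular momentum about the central axle is conserved through the impact.
I_p = ½(30.2)(1.79)² = 48.38 kg·m². Taking the sense of the package's angular momentum as positive, L_{package} = m v R = (8.32)(6.76)(1.79) = 100.7 kg·m²/s.
L_i = +I_p ω_p + m v R = +(48.38)(3.84) + 100.7 = 286.5 kg·m²/s.
After sticking, I_f = I_p + m R² = 48.38 + (8.32)(1.79)² = 75.04 kg·m².
ω_f = L_i / I_f = 286.5 / 75.04 = 3.817 rad/s.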